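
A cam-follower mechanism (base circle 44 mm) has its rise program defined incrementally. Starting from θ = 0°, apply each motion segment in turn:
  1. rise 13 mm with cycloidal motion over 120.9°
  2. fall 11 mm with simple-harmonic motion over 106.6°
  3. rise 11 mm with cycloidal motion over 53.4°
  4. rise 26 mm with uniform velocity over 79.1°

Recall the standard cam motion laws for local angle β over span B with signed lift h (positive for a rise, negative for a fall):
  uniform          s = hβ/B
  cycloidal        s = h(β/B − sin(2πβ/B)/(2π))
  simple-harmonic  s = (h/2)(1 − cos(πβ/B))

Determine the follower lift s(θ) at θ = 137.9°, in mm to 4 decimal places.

seg 1 [0°–120.9°] cycloidal, h=13: full span → s += 13 → s = 13.0000
seg 2 [120.9°–227.5°] simple-harmonic, h=-11: θ=137.9° here. β=17, B=106.6. -11/2·(1 − cos(π·0.1595)) = -0.6759 → s = 12.3241

12.3241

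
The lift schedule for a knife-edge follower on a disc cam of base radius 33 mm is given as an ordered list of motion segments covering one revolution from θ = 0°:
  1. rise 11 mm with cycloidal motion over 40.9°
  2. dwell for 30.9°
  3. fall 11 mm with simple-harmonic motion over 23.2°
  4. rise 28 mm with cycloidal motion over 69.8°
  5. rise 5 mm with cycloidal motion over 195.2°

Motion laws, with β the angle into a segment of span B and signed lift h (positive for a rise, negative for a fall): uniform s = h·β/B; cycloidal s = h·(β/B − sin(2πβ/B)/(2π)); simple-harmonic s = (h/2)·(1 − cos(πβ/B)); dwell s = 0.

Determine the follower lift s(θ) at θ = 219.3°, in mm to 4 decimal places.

seg 1 [0°–40.9°] cycloidal, h=11: full span → s += 11 → s = 11.0000
seg 2 [40.9°–71.8°] dwell: s stays 11.0000
seg 3 [71.8°–95°] simple-harmonic, h=-11: full span → s += -11 → s = 0.0000
seg 4 [95°–164.8°] cycloidal, h=28: full span → s += 28 → s = 28.0000
seg 5 [164.8°–360°] cycloidal, h=5: θ=219.3° here. β=54.5, B=195.2. 5·(0.2792 − sin(2π·0.2792)/(2π)) = 0.6136 → s = 28.6136

28.6136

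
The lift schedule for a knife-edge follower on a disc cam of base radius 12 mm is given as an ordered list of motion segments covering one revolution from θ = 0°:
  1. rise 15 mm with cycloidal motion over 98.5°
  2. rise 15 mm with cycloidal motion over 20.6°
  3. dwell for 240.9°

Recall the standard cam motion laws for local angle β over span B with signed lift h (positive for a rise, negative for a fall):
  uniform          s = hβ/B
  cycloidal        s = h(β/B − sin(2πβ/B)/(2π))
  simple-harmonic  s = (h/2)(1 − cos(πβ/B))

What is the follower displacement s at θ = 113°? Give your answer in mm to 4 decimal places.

seg 1 [0°–98.5°] cycloidal, h=15: full span → s += 15 → s = 15.0000
seg 2 [98.5°–119.1°] cycloidal, h=15: θ=113° here. β=14.5, B=20.6. 15·(0.7039 − sin(2π·0.7039)/(2π)) = 12.8461 → s = 27.8461

27.8461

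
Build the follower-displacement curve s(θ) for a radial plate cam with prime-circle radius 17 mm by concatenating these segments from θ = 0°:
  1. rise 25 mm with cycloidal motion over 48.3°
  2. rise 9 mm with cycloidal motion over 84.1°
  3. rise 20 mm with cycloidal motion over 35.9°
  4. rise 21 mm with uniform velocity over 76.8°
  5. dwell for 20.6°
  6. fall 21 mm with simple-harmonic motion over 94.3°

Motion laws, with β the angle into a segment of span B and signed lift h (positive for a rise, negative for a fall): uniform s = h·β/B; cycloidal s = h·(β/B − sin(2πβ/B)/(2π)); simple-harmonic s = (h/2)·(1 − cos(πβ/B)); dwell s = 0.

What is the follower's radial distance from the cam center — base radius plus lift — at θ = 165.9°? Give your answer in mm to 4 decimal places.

seg 1 [0°–48.3°] cycloidal, h=25: full span → s += 25 → s = 25.0000
seg 2 [48.3°–132.4°] cycloidal, h=9: full span → s += 9 → s = 34.0000
seg 3 [132.4°–168.3°] cycloidal, h=20: θ=165.9° here. β=33.5, B=35.9. 20·(0.9331 − sin(2π·0.9331)/(2π)) = 19.9610 → s = 53.9610
radial distance = base radius + s = 17 + 53.9610 = 70.9610

70.9610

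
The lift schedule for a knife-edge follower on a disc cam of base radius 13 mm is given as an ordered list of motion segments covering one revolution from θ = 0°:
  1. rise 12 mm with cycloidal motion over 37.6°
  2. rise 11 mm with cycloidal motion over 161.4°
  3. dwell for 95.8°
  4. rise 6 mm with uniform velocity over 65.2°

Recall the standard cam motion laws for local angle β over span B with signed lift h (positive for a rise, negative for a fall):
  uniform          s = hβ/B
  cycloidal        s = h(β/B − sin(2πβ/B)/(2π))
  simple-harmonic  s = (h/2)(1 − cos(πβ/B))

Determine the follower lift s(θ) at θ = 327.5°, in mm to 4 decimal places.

seg 1 [0°–37.6°] cycloidal, h=12: full span → s += 12 → s = 12.0000
seg 2 [37.6°–199°] cycloidal, h=11: full span → s += 11 → s = 23.0000
seg 3 [199°–294.8°] dwell: s stays 23.0000
seg 4 [294.8°–360°] uniform, h=6: θ=327.5° here. β=32.7, B=65.2. 6·32.7/65.2 = 3.0092 → s = 26.0092

26.0092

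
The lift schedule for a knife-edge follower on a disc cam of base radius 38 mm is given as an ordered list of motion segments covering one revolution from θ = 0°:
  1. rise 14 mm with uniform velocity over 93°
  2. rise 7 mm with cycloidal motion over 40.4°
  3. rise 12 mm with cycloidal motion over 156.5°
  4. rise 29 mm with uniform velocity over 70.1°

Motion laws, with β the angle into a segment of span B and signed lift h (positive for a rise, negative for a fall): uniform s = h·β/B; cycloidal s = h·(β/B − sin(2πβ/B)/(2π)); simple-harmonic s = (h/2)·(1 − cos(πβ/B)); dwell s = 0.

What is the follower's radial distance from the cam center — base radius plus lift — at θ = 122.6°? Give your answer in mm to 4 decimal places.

seg 1 [0°–93°] uniform, h=14: full span → s += 14 → s = 14.0000
seg 2 [93°–133.4°] cycloidal, h=7: θ=122.6° here. β=29.6, B=40.4. 7·(0.7327 − sin(2π·0.7327)/(2π)) = 6.2362 → s = 20.2362
radial distance = base radius + s = 38 + 20.2362 = 58.2362

58.2362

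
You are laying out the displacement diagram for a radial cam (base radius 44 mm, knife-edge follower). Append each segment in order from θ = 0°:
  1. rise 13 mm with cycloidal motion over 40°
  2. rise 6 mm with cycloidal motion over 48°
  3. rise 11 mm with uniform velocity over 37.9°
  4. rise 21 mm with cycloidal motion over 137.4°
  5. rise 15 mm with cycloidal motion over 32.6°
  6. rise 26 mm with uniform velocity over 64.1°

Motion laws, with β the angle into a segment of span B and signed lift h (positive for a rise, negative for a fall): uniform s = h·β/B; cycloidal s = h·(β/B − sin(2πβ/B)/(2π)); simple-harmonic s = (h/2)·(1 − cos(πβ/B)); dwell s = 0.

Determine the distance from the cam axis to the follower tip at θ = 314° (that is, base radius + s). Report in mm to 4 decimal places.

seg 1 [0°–40°] cycloidal, h=13: full span → s += 13 → s = 13.0000
seg 2 [40°–88°] cycloidal, h=6: full span → s += 6 → s = 19.0000
seg 3 [88°–125.9°] uniform, h=11: full span → s += 11 → s = 30.0000
seg 4 [125.9°–263.3°] cycloidal, h=21: full span → s += 21 → s = 51.0000
seg 5 [263.3°–295.9°] cycloidal, h=15: full span → s += 15 → s = 66.0000
seg 6 [295.9°–360°] uniform, h=26: θ=314° here. β=18.1, B=64.1. 26·18.1/64.1 = 7.3417 → s = 73.3417
radial distance = base radius + s = 44 + 73.3417 = 117.3417

117.3417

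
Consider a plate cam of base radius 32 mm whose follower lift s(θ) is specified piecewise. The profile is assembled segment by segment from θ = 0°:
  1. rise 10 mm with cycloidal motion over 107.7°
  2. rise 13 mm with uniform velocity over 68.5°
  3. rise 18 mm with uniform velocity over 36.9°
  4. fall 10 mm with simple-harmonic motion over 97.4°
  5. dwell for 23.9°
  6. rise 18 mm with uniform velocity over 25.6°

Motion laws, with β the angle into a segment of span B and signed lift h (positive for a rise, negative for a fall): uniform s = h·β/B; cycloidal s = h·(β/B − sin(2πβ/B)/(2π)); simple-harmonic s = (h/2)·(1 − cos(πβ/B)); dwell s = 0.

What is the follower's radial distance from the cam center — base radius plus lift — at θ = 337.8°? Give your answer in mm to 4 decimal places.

seg 1 [0°–107.7°] cycloidal, h=10: full span → s += 10 → s = 10.0000
seg 2 [107.7°–176.2°] uniform, h=13: full span → s += 13 → s = 23.0000
seg 3 [176.2°–213.1°] uniform, h=18: full span → s += 18 → s = 41.0000
seg 4 [213.1°–310.5°] simple-harmonic, h=-10: full span → s += -10 → s = 31.0000
seg 5 [310.5°–334.4°] dwell: s stays 31.0000
seg 6 [334.4°–360°] uniform, h=18: θ=337.8° here. β=3.4, B=25.6. 18·3.4/25.6 = 2.3906 → s = 33.3906
radial distance = base radius + s = 32 + 33.3906 = 65.3906

65.3906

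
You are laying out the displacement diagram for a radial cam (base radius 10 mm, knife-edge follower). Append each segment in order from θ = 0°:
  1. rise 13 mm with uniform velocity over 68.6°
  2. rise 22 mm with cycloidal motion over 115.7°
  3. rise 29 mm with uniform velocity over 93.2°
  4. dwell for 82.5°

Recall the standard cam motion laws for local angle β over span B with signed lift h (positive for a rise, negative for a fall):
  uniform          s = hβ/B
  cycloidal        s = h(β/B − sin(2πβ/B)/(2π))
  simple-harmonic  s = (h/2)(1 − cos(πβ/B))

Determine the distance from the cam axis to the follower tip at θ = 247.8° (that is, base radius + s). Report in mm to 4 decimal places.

seg 1 [0°–68.6°] uniform, h=13: full span → s += 13 → s = 13.0000
seg 2 [68.6°–184.3°] cycloidal, h=22: full span → s += 22 → s = 35.0000
seg 3 [184.3°–277.5°] uniform, h=29: θ=247.8° here. β=63.5, B=93.2. 29·63.5/93.2 = 19.7586 → s = 54.7586
radial distance = base radius + s = 10 + 54.7586 = 64.7586

64.7586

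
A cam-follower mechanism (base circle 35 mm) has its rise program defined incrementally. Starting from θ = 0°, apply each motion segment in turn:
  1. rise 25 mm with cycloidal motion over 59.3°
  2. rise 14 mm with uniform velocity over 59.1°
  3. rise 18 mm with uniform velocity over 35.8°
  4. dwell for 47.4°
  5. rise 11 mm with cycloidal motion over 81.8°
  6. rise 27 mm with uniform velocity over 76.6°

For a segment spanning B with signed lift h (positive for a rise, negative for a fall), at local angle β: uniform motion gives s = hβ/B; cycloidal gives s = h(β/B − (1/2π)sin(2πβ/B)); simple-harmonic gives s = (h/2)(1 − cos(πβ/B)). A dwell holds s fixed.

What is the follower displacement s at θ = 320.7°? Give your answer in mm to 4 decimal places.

seg 1 [0°–59.3°] cycloidal, h=25: full span → s += 25 → s = 25.0000
seg 2 [59.3°–118.4°] uniform, h=14: full span → s += 14 → s = 39.0000
seg 3 [118.4°–154.2°] uniform, h=18: full span → s += 18 → s = 57.0000
seg 4 [154.2°–201.6°] dwell: s stays 57.0000
seg 5 [201.6°–283.4°] cycloidal, h=11: full span → s += 11 → s = 68.0000
seg 6 [283.4°–360°] uniform, h=27: θ=320.7° here. β=37.3, B=76.6. 27·37.3/76.6 = 13.1475 → s = 81.1475

81.1475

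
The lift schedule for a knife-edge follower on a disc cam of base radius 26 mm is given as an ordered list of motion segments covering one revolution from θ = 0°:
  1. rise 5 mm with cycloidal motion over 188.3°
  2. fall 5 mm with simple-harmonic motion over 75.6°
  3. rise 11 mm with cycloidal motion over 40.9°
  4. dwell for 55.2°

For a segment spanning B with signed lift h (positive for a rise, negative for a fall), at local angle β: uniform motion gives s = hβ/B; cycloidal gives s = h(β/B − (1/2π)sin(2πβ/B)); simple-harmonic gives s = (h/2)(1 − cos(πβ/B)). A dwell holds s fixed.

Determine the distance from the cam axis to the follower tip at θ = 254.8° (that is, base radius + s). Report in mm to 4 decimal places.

seg 1 [0°–188.3°] cycloidal, h=5: full span → s += 5 → s = 5.0000
seg 2 [188.3°–263.9°] simple-harmonic, h=-5: θ=254.8° here. β=66.5, B=75.6. -5/2·(1 − cos(π·0.8796)) = -4.8234 → s = 0.1766
radial distance = base radius + s = 26 + 0.1766 = 26.1766

26.1766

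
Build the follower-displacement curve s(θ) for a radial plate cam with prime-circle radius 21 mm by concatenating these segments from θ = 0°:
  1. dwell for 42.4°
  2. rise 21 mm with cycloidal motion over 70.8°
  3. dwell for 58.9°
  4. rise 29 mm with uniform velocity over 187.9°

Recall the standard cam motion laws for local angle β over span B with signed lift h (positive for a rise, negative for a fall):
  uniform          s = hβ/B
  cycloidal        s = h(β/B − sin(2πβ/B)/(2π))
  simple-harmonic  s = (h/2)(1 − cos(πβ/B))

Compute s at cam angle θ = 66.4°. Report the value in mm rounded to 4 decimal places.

seg 1 [0°–42.4°] dwell: s stays 0.0000
seg 2 [42.4°–113.2°] cycloidal, h=21: θ=66.4° here. β=24, B=70.8. 21·(0.3390 − sin(2π·0.3390)/(2π)) = 4.2853 → s = 4.2853

4.2853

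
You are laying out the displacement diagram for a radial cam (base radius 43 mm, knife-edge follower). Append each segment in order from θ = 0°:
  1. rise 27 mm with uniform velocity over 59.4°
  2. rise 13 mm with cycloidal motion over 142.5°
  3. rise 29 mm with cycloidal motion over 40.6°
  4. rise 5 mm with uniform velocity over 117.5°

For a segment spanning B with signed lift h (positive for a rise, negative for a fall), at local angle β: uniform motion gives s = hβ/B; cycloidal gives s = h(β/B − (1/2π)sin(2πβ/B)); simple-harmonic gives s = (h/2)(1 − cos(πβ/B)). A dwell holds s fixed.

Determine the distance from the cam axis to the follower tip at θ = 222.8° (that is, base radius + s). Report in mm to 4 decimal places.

seg 1 [0°–59.4°] uniform, h=27: full span → s += 27 → s = 27.0000
seg 2 [59.4°–201.9°] cycloidal, h=13: full span → s += 13 → s = 40.0000
seg 3 [201.9°–242.5°] cycloidal, h=29: θ=222.8° here. β=20.9, B=40.6. 29·(0.5148 − sin(2π·0.5148)/(2π)) = 15.3565 → s = 55.3565
radial distance = base radius + s = 43 + 55.3565 = 98.3565

98.3565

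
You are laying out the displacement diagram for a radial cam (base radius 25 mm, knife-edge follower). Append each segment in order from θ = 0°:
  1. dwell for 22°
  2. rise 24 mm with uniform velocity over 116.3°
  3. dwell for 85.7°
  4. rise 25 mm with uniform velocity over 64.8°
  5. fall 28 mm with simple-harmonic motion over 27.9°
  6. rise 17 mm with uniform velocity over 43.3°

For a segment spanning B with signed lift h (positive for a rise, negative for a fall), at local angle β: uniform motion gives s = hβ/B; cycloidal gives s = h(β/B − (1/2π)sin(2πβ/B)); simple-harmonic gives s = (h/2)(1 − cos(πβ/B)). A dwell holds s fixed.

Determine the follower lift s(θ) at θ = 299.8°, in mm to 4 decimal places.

seg 1 [0°–22°] dwell: s stays 0.0000
seg 2 [22°–138.3°] uniform, h=24: full span → s += 24 → s = 24.0000
seg 3 [138.3°–224°] dwell: s stays 24.0000
seg 4 [224°–288.8°] uniform, h=25: full span → s += 25 → s = 49.0000
seg 5 [288.8°–316.7°] simple-harmonic, h=-28: θ=299.8° here. β=11, B=27.9. -28/2·(1 − cos(π·0.3943)) = -9.4346 → s = 39.5654

39.5654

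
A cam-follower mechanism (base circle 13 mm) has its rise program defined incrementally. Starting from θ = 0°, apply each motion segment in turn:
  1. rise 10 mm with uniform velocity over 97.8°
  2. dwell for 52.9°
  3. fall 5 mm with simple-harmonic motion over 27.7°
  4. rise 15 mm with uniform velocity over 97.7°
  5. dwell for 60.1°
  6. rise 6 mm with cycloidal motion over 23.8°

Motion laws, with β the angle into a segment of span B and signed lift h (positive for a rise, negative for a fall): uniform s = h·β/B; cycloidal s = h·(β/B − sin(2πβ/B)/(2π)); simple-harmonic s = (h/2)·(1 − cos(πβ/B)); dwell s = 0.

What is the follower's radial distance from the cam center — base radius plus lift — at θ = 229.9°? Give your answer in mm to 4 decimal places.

seg 1 [0°–97.8°] uniform, h=10: full span → s += 10 → s = 10.0000
seg 2 [97.8°–150.7°] dwell: s stays 10.0000
seg 3 [150.7°–178.4°] simple-harmonic, h=-5: full span → s += -5 → s = 5.0000
seg 4 [178.4°–276.1°] uniform, h=15: θ=229.9° here. β=51.5, B=97.7. 15·51.5/97.7 = 7.9069 → s = 12.9069
radial distance = base radius + s = 13 + 12.9069 = 25.9069

25.9069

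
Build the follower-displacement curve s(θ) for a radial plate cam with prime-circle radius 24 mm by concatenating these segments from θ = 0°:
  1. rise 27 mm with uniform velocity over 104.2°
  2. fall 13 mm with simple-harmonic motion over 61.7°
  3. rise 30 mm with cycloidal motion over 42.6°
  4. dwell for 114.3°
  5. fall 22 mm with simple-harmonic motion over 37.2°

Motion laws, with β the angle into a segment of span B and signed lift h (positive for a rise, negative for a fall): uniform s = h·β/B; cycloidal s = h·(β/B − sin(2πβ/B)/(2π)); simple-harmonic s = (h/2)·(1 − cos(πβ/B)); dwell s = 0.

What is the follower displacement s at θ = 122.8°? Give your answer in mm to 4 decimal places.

seg 1 [0°–104.2°] uniform, h=27: full span → s += 27 → s = 27.0000
seg 2 [104.2°–165.9°] simple-harmonic, h=-13: θ=122.8° here. β=18.6, B=61.7. -13/2·(1 − cos(π·0.3015)) = -2.7035 → s = 24.2965

24.2965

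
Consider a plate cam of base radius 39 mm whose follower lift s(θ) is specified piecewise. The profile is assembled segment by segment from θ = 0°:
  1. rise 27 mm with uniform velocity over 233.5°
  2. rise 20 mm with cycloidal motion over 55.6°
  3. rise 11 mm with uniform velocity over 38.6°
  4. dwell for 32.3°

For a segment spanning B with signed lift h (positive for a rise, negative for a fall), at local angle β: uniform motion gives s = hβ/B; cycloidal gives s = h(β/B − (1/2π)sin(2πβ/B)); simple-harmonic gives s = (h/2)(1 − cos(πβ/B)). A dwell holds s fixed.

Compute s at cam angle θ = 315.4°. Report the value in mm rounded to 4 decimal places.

seg 1 [0°–233.5°] uniform, h=27: full span → s += 27 → s = 27.0000
seg 2 [233.5°–289.1°] cycloidal, h=20: full span → s += 20 → s = 47.0000
seg 3 [289.1°–327.7°] uniform, h=11: θ=315.4° here. β=26.3, B=38.6. 11·26.3/38.6 = 7.4948 → s = 54.4948

54.4948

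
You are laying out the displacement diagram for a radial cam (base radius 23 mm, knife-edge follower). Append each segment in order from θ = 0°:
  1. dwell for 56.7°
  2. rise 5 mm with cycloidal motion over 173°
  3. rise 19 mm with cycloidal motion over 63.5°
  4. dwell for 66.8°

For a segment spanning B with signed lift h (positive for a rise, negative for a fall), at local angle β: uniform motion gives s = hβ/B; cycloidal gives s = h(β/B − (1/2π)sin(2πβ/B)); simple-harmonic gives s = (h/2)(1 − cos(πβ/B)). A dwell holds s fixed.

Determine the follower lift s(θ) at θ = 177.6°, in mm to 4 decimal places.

seg 1 [0°–56.7°] dwell: s stays 0.0000
seg 2 [56.7°–229.7°] cycloidal, h=5: θ=177.6° here. β=120.9, B=173. 5·(0.6988 − sin(2π·0.6988)/(2π)) = 4.2492 → s = 4.2492

4.2492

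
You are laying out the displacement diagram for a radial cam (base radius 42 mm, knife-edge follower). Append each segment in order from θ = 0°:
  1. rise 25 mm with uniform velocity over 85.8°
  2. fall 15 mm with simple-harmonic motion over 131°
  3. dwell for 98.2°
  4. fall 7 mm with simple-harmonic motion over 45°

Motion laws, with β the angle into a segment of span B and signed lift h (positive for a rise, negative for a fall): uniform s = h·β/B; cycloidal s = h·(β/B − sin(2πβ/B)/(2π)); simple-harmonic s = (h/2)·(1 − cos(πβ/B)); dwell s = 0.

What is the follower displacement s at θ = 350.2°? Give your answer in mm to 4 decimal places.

seg 1 [0°–85.8°] uniform, h=25: full span → s += 25 → s = 25.0000
seg 2 [85.8°–216.8°] simple-harmonic, h=-15: full span → s += -15 → s = 10.0000
seg 3 [216.8°–315°] dwell: s stays 10.0000
seg 4 [315°–360°] simple-harmonic, h=-7: θ=350.2° here. β=35.2, B=45. -7/2·(1 − cos(π·0.7822)) = -6.2123 → s = 3.7877

3.7877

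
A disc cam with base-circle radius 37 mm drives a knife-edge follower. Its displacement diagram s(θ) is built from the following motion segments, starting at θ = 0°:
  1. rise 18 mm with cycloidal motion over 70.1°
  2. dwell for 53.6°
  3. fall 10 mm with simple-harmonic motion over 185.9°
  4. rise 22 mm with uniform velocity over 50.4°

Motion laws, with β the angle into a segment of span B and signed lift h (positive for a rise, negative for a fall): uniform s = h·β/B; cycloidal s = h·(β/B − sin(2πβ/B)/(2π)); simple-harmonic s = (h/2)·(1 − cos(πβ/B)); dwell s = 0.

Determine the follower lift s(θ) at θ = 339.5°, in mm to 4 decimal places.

seg 1 [0°–70.1°] cycloidal, h=18: full span → s += 18 → s = 18.0000
seg 2 [70.1°–123.7°] dwell: s stays 18.0000
seg 3 [123.7°–309.6°] simple-harmonic, h=-10: full span → s += -10 → s = 8.0000
seg 4 [309.6°–360°] uniform, h=22: θ=339.5° here. β=29.9, B=50.4. 22·29.9/50.4 = 13.0516 → s = 21.0516

21.0516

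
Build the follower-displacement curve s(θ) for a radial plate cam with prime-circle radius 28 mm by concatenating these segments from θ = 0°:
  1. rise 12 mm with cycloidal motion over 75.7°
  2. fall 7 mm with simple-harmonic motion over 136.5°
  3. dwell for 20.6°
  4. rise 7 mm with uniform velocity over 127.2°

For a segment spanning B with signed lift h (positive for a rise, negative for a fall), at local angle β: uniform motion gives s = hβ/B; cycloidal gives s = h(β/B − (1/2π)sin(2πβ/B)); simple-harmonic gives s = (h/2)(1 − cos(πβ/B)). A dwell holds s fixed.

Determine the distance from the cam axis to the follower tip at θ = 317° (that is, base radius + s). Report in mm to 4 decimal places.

seg 1 [0°–75.7°] cycloidal, h=12: full span → s += 12 → s = 12.0000
seg 2 [75.7°–212.2°] simple-harmonic, h=-7: full span → s += -7 → s = 5.0000
seg 3 [212.2°–232.8°] dwell: s stays 5.0000
seg 4 [232.8°–360°] uniform, h=7: θ=317° here. β=84.2, B=127.2. 7·84.2/127.2 = 4.6336 → s = 9.6336
radial distance = base radius + s = 28 + 9.6336 = 37.6336

37.6336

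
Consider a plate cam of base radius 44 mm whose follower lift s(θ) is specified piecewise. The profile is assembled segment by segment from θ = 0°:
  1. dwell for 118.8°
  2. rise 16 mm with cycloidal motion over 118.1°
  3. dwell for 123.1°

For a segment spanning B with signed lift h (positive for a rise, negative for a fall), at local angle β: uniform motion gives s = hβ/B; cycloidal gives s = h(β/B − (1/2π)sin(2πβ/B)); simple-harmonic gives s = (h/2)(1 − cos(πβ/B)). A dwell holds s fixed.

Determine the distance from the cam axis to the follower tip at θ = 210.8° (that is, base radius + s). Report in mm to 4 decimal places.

seg 1 [0°–118.8°] dwell: s stays 0.0000
seg 2 [118.8°–236.9°] cycloidal, h=16: θ=210.8° here. β=92, B=118.1. 16·(0.7790 − sin(2π·0.7790)/(2π)) = 14.9683 → s = 14.9683
radial distance = base radius + s = 44 + 14.9683 = 58.9683

58.9683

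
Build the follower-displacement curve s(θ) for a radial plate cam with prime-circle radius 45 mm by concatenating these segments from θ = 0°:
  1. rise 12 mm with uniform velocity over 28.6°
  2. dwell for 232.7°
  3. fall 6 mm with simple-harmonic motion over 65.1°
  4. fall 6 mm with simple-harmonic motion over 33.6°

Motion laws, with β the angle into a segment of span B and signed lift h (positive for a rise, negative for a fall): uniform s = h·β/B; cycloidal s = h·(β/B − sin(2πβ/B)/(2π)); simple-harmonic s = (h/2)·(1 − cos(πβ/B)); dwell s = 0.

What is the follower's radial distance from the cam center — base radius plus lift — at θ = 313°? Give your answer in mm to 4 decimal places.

seg 1 [0°–28.6°] uniform, h=12: full span → s += 12 → s = 12.0000
seg 2 [28.6°–261.3°] dwell: s stays 12.0000
seg 3 [261.3°–326.4°] simple-harmonic, h=-6: θ=313° here. β=51.7, B=65.1. -6/2·(1 − cos(π·0.7942)) = -5.3943 → s = 6.6057
radial distance = base radius + s = 45 + 6.6057 = 51.6057

51.6057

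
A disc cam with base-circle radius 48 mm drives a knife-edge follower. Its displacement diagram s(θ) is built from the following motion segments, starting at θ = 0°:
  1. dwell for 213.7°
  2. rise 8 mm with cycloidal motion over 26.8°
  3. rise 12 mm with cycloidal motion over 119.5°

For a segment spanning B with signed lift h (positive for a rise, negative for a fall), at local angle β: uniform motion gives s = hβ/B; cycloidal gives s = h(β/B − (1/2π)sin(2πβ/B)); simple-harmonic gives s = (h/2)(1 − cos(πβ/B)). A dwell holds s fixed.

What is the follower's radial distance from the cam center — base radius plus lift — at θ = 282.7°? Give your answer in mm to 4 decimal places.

seg 1 [0°–213.7°] dwell: s stays 0.0000
seg 2 [213.7°–240.5°] cycloidal, h=8: full span → s += 8 → s = 8.0000
seg 3 [240.5°–360°] cycloidal, h=12: θ=282.7° here. β=42.2, B=119.5. 12·(0.3531 − sin(2π·0.3531)/(2π)) = 2.7150 → s = 10.7150
radial distance = base radius + s = 48 + 10.7150 = 58.7150

58.7150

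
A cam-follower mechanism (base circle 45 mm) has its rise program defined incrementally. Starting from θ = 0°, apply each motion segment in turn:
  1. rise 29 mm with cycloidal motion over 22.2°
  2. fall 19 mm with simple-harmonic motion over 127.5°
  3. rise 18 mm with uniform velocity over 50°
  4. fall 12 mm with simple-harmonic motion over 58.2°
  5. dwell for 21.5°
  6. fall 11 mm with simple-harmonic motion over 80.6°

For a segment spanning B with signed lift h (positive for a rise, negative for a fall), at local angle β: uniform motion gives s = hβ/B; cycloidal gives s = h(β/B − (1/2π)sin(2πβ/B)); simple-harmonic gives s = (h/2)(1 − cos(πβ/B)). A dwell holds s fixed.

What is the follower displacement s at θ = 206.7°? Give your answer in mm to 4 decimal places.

seg 1 [0°–22.2°] cycloidal, h=29: full span → s += 29 → s = 29.0000
seg 2 [22.2°–149.7°] simple-harmonic, h=-19: full span → s += -19 → s = 10.0000
seg 3 [149.7°–199.7°] uniform, h=18: full span → s += 18 → s = 28.0000
seg 4 [199.7°–257.9°] simple-harmonic, h=-12: θ=206.7° here. β=7, B=58.2. -12/2·(1 − cos(π·0.1203)) = -0.4233 → s = 27.5767

27.5767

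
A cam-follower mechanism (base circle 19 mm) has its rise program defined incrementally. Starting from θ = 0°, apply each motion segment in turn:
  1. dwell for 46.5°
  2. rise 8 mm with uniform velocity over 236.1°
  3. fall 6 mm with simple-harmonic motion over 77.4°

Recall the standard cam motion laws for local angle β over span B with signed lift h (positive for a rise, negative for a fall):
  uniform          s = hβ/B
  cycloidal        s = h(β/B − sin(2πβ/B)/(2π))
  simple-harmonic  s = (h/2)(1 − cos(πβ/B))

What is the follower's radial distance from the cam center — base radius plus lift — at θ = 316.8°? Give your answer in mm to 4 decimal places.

seg 1 [0°–46.5°] dwell: s stays 0.0000
seg 2 [46.5°–282.6°] uniform, h=8: full span → s += 8 → s = 8.0000
seg 3 [282.6°–360°] simple-harmonic, h=-6: θ=316.8° here. β=34.2, B=77.4. -6/2·(1 − cos(π·0.4419)) = -2.4551 → s = 5.5449
radial distance = base radius + s = 19 + 5.5449 = 24.5449

24.5449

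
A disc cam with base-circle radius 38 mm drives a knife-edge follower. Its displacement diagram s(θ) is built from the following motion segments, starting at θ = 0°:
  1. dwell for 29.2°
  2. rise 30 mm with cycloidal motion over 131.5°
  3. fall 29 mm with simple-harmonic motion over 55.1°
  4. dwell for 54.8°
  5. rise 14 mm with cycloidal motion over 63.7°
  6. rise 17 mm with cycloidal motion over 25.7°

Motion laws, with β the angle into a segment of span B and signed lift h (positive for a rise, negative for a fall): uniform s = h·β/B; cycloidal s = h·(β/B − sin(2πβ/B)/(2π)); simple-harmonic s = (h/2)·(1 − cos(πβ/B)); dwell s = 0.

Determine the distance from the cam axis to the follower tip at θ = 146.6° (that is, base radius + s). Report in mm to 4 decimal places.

seg 1 [0°–29.2°] dwell: s stays 0.0000
seg 2 [29.2°–160.7°] cycloidal, h=30: θ=146.6° here. β=117.4, B=131.5. 30·(0.8928 − sin(2π·0.8928)/(2π)) = 29.7621 → s = 29.7621
radial distance = base radius + s = 38 + 29.7621 = 67.7621

67.7621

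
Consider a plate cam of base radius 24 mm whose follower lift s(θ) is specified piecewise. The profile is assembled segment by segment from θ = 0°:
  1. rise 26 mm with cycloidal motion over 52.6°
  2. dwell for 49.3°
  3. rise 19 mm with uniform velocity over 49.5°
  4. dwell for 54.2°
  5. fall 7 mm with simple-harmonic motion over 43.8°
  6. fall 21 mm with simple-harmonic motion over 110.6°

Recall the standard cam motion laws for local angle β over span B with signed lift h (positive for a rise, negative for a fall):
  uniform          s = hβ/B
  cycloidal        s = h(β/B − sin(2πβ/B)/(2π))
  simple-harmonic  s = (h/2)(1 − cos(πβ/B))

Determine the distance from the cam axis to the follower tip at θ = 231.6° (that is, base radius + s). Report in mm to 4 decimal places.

seg 1 [0°–52.6°] cycloidal, h=26: full span → s += 26 → s = 26.0000
seg 2 [52.6°–101.9°] dwell: s stays 26.0000
seg 3 [101.9°–151.4°] uniform, h=19: full span → s += 19 → s = 45.0000
seg 4 [151.4°–205.6°] dwell: s stays 45.0000
seg 5 [205.6°–249.4°] simple-harmonic, h=-7: θ=231.6° here. β=26, B=43.8. -7/2·(1 − cos(π·0.5936)) = -4.5145 → s = 40.4855
radial distance = base radius + s = 24 + 40.4855 = 64.4855

64.4855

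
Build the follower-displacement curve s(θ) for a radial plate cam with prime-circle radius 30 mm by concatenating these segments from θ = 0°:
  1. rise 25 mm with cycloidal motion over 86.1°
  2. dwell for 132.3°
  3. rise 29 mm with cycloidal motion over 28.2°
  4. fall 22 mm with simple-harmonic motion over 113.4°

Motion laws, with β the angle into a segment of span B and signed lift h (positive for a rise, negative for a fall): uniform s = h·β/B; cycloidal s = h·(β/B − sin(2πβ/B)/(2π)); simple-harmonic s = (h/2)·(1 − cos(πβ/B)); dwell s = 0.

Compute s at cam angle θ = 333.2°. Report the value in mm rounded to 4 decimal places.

seg 1 [0°–86.1°] cycloidal, h=25: full span → s += 25 → s = 25.0000
seg 2 [86.1°–218.4°] dwell: s stays 25.0000
seg 3 [218.4°–246.6°] cycloidal, h=29: full span → s += 29 → s = 54.0000
seg 4 [246.6°–360°] simple-harmonic, h=-22: θ=333.2° here. β=86.6, B=113.4. -22/2·(1 − cos(π·0.7637)) = -19.1049 → s = 34.8951

34.8951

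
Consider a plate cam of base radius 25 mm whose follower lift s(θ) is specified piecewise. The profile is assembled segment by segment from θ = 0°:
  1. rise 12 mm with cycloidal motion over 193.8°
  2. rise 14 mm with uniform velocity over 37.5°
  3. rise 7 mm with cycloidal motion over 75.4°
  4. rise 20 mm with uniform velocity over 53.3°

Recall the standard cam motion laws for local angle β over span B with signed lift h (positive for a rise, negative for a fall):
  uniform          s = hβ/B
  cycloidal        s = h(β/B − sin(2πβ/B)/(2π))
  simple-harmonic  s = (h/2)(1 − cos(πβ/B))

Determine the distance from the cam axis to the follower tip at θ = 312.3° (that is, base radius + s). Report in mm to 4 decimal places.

seg 1 [0°–193.8°] cycloidal, h=12: full span → s += 12 → s = 12.0000
seg 2 [193.8°–231.3°] uniform, h=14: full span → s += 14 → s = 26.0000
seg 3 [231.3°–306.7°] cycloidal, h=7: full span → s += 7 → s = 33.0000
seg 4 [306.7°–360°] uniform, h=20: θ=312.3° here. β=5.6, B=53.3. 20·5.6/53.3 = 2.1013 → s = 35.1013
radial distance = base radius + s = 25 + 35.1013 = 60.1013

60.1013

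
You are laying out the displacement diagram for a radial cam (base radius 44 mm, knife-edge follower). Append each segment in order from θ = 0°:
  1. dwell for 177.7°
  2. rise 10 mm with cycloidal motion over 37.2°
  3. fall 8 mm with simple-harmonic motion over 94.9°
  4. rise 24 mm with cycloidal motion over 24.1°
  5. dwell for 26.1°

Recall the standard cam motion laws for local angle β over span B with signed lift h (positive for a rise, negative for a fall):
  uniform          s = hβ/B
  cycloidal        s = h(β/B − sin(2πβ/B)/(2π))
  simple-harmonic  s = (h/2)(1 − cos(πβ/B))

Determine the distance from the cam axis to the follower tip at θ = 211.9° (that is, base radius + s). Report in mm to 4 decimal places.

seg 1 [0°–177.7°] dwell: s stays 0.0000
seg 2 [177.7°–214.9°] cycloidal, h=10: θ=211.9° here. β=34.2, B=37.2. 10·(0.9194 − sin(2π·0.9194)/(2π)) = 9.9659 → s = 9.9659
radial distance = base radius + s = 44 + 9.9659 = 53.9659

53.9659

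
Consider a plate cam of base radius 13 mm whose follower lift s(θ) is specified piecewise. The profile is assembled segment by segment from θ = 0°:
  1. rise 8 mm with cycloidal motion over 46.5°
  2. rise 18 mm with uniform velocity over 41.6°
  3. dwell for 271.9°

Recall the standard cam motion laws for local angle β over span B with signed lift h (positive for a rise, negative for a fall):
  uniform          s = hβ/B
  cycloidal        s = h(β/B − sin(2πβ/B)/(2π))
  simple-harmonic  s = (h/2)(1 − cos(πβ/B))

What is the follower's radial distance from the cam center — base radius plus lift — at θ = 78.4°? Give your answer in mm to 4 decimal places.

seg 1 [0°–46.5°] cycloidal, h=8: full span → s += 8 → s = 8.0000
seg 2 [46.5°–88.1°] uniform, h=18: θ=78.4° here. β=31.9, B=41.6. 18·31.9/41.6 = 13.8029 → s = 21.8029
radial distance = base radius + s = 13 + 21.8029 = 34.8029

34.8029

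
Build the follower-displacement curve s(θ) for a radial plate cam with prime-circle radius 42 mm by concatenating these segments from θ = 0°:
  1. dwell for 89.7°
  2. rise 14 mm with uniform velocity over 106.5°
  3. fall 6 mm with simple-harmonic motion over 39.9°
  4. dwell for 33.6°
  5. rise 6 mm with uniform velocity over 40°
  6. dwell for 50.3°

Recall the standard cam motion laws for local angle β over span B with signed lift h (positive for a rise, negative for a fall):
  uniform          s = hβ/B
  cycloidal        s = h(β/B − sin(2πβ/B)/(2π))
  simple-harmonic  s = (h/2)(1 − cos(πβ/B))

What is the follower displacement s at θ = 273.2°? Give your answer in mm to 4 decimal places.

seg 1 [0°–89.7°] dwell: s stays 0.0000
seg 2 [89.7°–196.2°] uniform, h=14: full span → s += 14 → s = 14.0000
seg 3 [196.2°–236.1°] simple-harmonic, h=-6: full span → s += -6 → s = 8.0000
seg 4 [236.1°–269.7°] dwell: s stays 8.0000
seg 5 [269.7°–309.7°] uniform, h=6: θ=273.2° here. β=3.5, B=40. 6·3.5/40 = 0.5250 → s = 8.5250

8.5250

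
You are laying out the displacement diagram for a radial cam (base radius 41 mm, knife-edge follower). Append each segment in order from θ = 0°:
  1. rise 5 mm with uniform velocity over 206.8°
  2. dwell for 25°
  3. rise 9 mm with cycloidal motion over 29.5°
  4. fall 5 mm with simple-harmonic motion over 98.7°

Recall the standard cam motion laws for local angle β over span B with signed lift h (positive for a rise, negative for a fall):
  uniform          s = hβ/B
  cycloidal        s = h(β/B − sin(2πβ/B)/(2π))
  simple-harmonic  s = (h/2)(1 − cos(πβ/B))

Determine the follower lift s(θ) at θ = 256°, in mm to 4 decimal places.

seg 1 [0°–206.8°] uniform, h=5: full span → s += 5 → s = 5.0000
seg 2 [206.8°–231.8°] dwell: s stays 5.0000
seg 3 [231.8°–261.3°] cycloidal, h=9: θ=256° here. β=24.2, B=29.5. 9·(0.8203 − sin(2π·0.8203)/(2π)) = 8.6778 → s = 13.6778

13.6778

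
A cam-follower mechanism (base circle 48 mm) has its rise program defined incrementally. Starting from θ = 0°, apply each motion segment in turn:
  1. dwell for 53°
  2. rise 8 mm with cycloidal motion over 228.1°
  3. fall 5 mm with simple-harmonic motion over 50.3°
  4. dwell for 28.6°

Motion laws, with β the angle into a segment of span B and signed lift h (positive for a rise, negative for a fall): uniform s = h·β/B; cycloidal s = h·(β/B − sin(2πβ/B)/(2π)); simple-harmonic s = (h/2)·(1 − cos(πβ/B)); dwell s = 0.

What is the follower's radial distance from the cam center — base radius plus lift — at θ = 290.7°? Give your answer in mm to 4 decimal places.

seg 1 [0°–53°] dwell: s stays 0.0000
seg 2 [53°–281.1°] cycloidal, h=8: full span → s += 8 → s = 8.0000
seg 3 [281.1°–331.4°] simple-harmonic, h=-5: θ=290.7° here. β=9.6, B=50.3. -5/2·(1 − cos(π·0.1909)) = -0.4361 → s = 7.5639
radial distance = base radius + s = 48 + 7.5639 = 55.5639

55.5639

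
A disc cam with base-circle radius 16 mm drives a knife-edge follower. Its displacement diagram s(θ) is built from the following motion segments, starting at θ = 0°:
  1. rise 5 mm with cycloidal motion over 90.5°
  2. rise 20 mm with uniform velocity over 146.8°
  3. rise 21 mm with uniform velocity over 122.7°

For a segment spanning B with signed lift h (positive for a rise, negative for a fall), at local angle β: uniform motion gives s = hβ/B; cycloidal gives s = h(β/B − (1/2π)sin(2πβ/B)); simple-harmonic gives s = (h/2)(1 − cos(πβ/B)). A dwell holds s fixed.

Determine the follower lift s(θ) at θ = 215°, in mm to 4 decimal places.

seg 1 [0°–90.5°] cycloidal, h=5: full span → s += 5 → s = 5.0000
seg 2 [90.5°–237.3°] uniform, h=20: θ=215° here. β=124.5, B=146.8. 20·124.5/146.8 = 16.9619 → s = 21.9619

21.9619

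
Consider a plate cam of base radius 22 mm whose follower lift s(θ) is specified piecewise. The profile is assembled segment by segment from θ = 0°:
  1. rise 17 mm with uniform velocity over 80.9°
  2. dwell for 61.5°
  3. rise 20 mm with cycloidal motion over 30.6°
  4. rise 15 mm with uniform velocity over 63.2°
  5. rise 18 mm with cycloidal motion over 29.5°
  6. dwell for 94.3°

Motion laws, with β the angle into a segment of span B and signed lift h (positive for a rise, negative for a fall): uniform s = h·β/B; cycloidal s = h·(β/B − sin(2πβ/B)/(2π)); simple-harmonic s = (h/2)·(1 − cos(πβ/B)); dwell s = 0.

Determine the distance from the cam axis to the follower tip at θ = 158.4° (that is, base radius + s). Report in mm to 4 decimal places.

seg 1 [0°–80.9°] uniform, h=17: full span → s += 17 → s = 17.0000
seg 2 [80.9°–142.4°] dwell: s stays 17.0000
seg 3 [142.4°–173°] cycloidal, h=20: θ=158.4° here. β=16, B=30.6. 20·(0.5229 − sin(2π·0.5229)/(2π)) = 10.9135 → s = 27.9135
radial distance = base radius + s = 22 + 27.9135 = 49.9135

49.9135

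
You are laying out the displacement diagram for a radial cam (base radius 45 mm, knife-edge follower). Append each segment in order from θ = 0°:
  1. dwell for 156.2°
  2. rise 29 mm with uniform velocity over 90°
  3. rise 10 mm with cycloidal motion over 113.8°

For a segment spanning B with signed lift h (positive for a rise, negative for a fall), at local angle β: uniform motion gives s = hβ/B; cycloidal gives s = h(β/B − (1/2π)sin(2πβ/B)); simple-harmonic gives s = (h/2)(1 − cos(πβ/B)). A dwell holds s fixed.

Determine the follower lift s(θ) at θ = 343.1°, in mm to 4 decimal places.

seg 1 [0°–156.2°] dwell: s stays 0.0000
seg 2 [156.2°–246.2°] uniform, h=29: full span → s += 29 → s = 29.0000
seg 3 [246.2°–360°] cycloidal, h=10: θ=343.1° here. β=96.9, B=113.8. 10·(0.8515 − sin(2π·0.8515)/(2π)) = 9.7937 → s = 38.7937

38.7937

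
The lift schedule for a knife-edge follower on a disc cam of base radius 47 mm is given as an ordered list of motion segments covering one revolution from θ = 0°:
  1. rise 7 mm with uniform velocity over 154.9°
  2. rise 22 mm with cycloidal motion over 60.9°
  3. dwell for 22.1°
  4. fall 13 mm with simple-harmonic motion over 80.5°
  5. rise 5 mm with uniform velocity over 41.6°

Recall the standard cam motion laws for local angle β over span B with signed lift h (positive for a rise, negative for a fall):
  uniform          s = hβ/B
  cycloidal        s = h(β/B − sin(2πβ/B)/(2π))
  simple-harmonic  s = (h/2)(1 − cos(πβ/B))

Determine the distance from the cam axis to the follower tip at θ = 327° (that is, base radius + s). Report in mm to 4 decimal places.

seg 1 [0°–154.9°] uniform, h=7: full span → s += 7 → s = 7.0000
seg 2 [154.9°–215.8°] cycloidal, h=22: full span → s += 22 → s = 29.0000
seg 3 [215.8°–237.9°] dwell: s stays 29.0000
seg 4 [237.9°–318.4°] simple-harmonic, h=-13: full span → s += -13 → s = 16.0000
seg 5 [318.4°–360°] uniform, h=5: θ=327° here. β=8.6, B=41.6. 5·8.6/41.6 = 1.0337 → s = 17.0337
radial distance = base radius + s = 47 + 17.0337 = 64.0337

64.0337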